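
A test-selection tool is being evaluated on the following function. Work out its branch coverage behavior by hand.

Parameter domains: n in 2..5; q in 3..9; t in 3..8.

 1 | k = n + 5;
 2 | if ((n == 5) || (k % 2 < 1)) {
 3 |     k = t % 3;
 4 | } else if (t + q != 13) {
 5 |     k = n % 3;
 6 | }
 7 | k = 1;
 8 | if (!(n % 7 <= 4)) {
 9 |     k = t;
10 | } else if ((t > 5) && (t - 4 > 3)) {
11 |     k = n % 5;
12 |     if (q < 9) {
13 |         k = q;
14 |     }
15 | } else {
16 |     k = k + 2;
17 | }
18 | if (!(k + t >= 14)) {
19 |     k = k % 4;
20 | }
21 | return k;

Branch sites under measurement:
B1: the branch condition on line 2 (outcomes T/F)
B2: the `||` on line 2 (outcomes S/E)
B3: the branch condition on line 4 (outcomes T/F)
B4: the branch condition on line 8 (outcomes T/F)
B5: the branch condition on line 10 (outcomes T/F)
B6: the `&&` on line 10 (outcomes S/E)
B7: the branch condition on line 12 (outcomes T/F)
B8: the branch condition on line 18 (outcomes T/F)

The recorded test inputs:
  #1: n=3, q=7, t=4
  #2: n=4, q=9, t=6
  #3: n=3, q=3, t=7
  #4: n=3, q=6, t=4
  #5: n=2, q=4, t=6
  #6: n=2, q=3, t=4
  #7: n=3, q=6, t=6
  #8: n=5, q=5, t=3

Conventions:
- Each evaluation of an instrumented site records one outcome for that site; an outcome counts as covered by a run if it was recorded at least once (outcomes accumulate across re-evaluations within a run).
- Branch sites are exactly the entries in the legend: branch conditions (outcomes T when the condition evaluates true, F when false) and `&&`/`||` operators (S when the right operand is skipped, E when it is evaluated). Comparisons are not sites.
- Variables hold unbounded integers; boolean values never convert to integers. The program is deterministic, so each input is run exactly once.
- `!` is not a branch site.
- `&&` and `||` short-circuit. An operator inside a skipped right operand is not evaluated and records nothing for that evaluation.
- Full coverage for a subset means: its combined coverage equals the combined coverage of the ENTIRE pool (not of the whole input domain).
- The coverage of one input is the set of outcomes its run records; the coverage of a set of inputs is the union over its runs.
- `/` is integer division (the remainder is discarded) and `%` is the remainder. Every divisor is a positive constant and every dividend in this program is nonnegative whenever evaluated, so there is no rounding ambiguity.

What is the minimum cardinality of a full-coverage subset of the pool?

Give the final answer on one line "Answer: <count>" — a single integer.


input #1, n=3, q=7, t=4: events B2->E, B1->T, B4->F, B6->S, B5->F, B8->T; outcomes B1=T, B2=E, B4=F, B5=F, B6=S, B8=T
input #2, n=4, q=9, t=6: events B2->E, B1->F, B3->T, B4->F, B6->E, B5->F, B8->T; outcomes B1=F, B2=E, B3=T, B4=F, B5=F, B6=E, B8=T
input #3, n=3, q=3, t=7: events B2->E, B1->T, B4->F, B6->E, B5->F, B8->T; outcomes B1=T, B2=E, B4=F, B5=F, B6=E, B8=T
input #4, n=3, q=6, t=4: events B2->E, B1->T, B4->F, B6->S, B5->F, B8->T; outcomes B1=T, B2=E, B4=F, B5=F, B6=S, B8=T
input #5, n=2, q=4, t=6: events B2->E, B1->F, B3->T, B4->F, B6->E, B5->F, B8->T; outcomes B1=F, B2=E, B3=T, B4=F, B5=F, B6=E, B8=T
input #6, n=2, q=3, t=4: events B2->E, B1->F, B3->T, B4->F, B6->S, B5->F, B8->T; outcomes B1=F, B2=E, B3=T, B4=F, B5=F, B6=S, B8=T
input #7, n=3, q=6, t=6: events B2->E, B1->T, B4->F, B6->E, B5->F, B8->T; outcomes B1=T, B2=E, B4=F, B5=F, B6=E, B8=T
input #8, n=5, q=5, t=3: events B2->S, B1->T, B4->T, B8->T; outcomes B1=T, B2=S, B4=T, B8=T
union over all inputs: B1=T, B1=F, B2=S, B2=E, B3=T, B4=T, B4=F, B5=F, B6=S, B6=E, B8=T (11 outcomes)
checked all size-1 subsets: none covers 11 outcomes (max 7/11)
checked all size-2 subsets: none covers 11 outcomes (max 10/11)
size 3: inputs {1, 2, 8} cover all 11 outcomes, and no lexicographically smaller subset of this size does
Answer: 3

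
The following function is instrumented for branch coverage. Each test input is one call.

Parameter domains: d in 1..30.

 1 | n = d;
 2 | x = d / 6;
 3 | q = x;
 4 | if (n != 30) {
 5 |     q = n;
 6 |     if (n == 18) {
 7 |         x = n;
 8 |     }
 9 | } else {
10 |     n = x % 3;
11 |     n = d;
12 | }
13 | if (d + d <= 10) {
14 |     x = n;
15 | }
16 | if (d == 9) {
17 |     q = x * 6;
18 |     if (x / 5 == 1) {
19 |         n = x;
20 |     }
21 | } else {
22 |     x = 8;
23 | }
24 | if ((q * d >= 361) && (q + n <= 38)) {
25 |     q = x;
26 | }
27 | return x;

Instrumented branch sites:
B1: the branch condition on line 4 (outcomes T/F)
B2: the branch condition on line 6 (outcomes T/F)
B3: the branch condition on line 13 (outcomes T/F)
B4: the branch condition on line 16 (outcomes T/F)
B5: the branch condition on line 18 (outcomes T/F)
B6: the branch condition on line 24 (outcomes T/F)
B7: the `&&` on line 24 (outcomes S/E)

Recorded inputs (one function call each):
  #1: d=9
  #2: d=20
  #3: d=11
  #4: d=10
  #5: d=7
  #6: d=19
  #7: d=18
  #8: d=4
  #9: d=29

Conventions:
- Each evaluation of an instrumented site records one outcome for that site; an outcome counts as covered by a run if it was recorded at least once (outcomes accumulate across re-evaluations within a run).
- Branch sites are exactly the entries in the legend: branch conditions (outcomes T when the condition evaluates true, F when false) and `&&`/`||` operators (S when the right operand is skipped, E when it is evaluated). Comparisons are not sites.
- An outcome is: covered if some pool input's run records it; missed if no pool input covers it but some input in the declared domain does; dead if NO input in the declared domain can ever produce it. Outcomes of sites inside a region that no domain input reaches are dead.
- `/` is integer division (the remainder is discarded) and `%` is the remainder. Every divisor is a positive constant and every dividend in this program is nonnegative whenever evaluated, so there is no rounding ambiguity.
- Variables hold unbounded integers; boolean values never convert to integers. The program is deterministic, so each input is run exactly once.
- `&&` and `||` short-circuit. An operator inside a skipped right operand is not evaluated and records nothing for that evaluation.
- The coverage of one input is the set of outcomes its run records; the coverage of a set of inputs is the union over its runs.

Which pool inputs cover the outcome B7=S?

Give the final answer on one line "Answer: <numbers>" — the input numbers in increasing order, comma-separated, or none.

input #1 (d=9): hits B7=S
input #2 (d=20): never hits B7=S
input #3 (d=11): hits B7=S
input #4 (d=10): hits B7=S
input #5 (d=7): hits B7=S
input #6 (d=19): never hits B7=S
input #7 (d=18): hits B7=S
input #8 (d=4): hits B7=S
input #9 (d=29): never hits B7=S

Answer: 1, 3, 4, 5, 7, 8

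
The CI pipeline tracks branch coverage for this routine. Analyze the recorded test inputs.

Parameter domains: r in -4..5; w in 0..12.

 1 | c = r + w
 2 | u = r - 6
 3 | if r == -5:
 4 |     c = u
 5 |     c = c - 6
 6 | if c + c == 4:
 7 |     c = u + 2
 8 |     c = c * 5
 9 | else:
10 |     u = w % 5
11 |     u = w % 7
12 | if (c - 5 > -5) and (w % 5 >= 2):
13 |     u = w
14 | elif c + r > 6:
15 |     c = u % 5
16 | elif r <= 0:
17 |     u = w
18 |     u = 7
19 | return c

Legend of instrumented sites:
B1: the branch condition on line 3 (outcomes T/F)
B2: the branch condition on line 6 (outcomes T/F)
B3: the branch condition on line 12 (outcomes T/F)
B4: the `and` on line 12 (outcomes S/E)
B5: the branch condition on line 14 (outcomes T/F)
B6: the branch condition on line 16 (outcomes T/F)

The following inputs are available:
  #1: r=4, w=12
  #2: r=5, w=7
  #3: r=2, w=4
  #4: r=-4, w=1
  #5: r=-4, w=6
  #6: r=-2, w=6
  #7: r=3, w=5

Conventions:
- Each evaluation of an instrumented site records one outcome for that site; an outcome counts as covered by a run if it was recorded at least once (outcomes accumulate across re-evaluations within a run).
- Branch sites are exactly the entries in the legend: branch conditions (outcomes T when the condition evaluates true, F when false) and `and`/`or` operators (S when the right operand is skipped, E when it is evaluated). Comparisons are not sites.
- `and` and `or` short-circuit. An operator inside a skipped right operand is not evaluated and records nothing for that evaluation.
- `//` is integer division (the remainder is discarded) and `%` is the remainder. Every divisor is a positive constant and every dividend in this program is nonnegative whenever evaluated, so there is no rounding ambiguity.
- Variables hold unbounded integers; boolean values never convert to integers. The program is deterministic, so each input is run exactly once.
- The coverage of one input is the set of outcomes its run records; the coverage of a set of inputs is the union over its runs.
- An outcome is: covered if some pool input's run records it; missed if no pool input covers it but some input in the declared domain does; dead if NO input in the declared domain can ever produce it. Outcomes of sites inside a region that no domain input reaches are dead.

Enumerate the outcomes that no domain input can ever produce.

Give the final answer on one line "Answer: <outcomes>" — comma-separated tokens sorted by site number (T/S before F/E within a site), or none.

checking every outcome against all 130 domain inputs:
  B1=T: unreachable across the whole domain -> dead
  reachable outcomes have witnesses, e.g. B1=F (e.g. r=-4, w=0), B2=T (e.g. r=-4, w=6), B2=F (e.g. r=-4, w=0), B3=T (e.g. r=-4, w=7)

Answer: B1=T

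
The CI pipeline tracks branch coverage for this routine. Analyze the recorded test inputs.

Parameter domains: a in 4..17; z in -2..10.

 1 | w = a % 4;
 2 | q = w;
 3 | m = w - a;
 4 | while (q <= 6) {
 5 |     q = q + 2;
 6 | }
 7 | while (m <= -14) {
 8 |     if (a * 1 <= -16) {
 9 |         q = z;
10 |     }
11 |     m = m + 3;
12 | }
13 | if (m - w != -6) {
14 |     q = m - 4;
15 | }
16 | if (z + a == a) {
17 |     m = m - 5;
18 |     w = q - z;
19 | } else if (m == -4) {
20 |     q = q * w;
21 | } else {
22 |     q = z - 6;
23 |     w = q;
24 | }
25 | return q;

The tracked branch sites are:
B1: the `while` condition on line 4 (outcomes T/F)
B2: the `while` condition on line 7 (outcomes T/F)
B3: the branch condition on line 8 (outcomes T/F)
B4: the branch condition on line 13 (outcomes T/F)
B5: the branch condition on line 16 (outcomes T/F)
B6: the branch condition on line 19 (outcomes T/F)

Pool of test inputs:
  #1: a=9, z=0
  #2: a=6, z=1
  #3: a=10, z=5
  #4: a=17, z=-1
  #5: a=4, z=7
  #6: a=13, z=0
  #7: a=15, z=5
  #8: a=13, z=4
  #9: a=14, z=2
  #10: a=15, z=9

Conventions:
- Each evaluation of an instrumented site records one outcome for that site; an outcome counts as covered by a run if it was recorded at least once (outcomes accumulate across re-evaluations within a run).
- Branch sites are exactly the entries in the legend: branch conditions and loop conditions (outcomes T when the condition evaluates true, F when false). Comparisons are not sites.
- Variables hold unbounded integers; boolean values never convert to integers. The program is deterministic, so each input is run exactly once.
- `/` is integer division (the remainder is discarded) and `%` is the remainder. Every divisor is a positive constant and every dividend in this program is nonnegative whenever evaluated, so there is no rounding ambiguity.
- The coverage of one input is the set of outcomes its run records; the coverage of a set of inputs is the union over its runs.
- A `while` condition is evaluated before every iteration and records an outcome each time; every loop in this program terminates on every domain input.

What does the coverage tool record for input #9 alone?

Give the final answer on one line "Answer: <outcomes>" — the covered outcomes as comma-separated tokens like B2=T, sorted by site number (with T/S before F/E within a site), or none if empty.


Running input #9 (a=14, z=2), event by event:
  B1->T, B1->T, B1->T, B1->F, B2->F, B4->T, B5->F, B6->F
deduplicating events, the covered set is: B1=T, B1=F, B2=F, B4=T, B5=F, B6=F
Answer: B1=T, B1=F, B2=F, B4=T, B5=F, B6=F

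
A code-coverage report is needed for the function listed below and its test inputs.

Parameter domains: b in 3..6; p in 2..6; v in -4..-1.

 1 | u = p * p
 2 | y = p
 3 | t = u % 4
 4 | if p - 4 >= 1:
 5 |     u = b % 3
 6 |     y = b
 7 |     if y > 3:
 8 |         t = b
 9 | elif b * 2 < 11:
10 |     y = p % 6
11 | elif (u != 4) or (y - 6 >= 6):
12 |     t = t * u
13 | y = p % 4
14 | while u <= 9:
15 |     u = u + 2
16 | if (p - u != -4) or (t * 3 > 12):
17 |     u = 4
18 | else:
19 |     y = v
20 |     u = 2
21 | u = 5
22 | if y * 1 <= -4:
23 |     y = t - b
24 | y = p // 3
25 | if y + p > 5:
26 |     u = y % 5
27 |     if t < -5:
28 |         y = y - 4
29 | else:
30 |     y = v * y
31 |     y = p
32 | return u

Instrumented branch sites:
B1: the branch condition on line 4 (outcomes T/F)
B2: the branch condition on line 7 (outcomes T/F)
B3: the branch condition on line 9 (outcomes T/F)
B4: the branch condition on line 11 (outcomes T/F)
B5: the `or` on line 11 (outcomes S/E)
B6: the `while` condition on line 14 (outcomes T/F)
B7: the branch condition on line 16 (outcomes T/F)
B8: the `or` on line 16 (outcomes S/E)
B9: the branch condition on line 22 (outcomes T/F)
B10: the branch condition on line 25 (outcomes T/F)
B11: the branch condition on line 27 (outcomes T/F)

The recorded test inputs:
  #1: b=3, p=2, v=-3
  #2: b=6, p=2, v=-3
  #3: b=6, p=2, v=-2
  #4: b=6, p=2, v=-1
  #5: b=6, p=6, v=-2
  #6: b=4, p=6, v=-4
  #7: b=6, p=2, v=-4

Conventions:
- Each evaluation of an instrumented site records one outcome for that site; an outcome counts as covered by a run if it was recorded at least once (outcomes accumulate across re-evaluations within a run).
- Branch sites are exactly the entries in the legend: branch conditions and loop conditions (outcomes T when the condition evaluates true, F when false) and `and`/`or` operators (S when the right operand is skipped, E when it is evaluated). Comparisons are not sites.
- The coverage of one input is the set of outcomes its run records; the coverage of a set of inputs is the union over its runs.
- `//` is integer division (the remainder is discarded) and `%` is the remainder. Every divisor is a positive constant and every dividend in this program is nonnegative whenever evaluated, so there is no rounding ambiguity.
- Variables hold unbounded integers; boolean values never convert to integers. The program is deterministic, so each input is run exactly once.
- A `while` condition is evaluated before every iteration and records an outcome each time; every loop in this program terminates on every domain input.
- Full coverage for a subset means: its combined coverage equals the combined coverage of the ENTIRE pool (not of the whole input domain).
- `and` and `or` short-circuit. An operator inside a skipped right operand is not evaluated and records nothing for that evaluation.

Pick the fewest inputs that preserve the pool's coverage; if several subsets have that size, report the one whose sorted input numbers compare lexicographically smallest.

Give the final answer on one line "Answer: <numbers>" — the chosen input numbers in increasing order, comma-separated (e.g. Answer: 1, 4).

#1 (b=3, p=2, v=-3) -> B1->F, B3->T, B6->T, B6->T, B6->T, B6->F, B8->S, B7->T, B9->F, B10->F; covered: B1=F, B3=T, B6=T, B6=F, B7=T, B8=S, B9=F, B10=F
#2 (b=6, p=2, v=-3) -> B1->F, B3->F, B5->E, B4->F, B6->T, B6->T, B6->T, B6->F, B8->S, B7->T, B9->F, B10->F; covered: B1=F, B3=F, B4=F, B5=E, B6=T, B6=F, B7=T, B8=S, B9=F, B10=F
#3 (b=6, p=2, v=-2) -> B1->F, B3->F, B5->E, B4->F, B6->T, B6->T, B6->T, B6->F, B8->S, B7->T, B9->F, B10->F; covered: B1=F, B3=F, B4=F, B5=E, B6=T, B6=F, B7=T, B8=S, B9=F, B10=F
#4 (b=6, p=2, v=-1) -> B1->F, B3->F, B5->E, B4->F, B6->T, B6->T, B6->T, B6->F, B8->S, B7->T, B9->F, B10->F; covered: B1=F, B3=F, B4=F, B5=E, B6=T, B6=F, B7=T, B8=S, B9=F, B10=F
#5 (b=6, p=6, v=-2) -> B1->T, B2->T, B6->T, B6->T, B6->T, B6->T, B6->T, B6->F, B8->E, B7->T, B9->F, B10->T, B11->F; covered: B1=T, B2=T, B6=T, B6=F, B7=T, B8=E, B9=F, B10=T, B11=F
#6 (b=4, p=6, v=-4) -> B1->T, B2->T, B6->T, B6->T, B6->T, B6->T, B6->T, B6->F, B8->S, B7->T, B9->F, B10->T, B11->F; covered: B1=T, B2=T, B6=T, B6=F, B7=T, B8=S, B9=F, B10=T, B11=F
#7 (b=6, p=2, v=-4) -> B1->F, B3->F, B5->E, B4->F, B6->T, B6->T, B6->T, B6->F, B8->S, B7->T, B9->F, B10->F; covered: B1=F, B3=F, B4=F, B5=E, B6=T, B6=F, B7=T, B8=S, B9=F, B10=F
together the pool reaches 16 outcomes: B1=T, B1=F, B2=T, B3=T, B3=F, B4=F, B5=E, B6=T, B6=F, B7=T, B8=S, B8=E, B9=F, B10=T, B10=F, B11=F
size 1 is not enough: best union over all size-1 subsets is 10/16
size 2 is not enough: best union over all size-2 subsets is 15/16
size 3: inputs {1, 2, 5} cover all 16 outcomes, and no lexicographically smaller subset of this size does

Answer: 1, 2, 5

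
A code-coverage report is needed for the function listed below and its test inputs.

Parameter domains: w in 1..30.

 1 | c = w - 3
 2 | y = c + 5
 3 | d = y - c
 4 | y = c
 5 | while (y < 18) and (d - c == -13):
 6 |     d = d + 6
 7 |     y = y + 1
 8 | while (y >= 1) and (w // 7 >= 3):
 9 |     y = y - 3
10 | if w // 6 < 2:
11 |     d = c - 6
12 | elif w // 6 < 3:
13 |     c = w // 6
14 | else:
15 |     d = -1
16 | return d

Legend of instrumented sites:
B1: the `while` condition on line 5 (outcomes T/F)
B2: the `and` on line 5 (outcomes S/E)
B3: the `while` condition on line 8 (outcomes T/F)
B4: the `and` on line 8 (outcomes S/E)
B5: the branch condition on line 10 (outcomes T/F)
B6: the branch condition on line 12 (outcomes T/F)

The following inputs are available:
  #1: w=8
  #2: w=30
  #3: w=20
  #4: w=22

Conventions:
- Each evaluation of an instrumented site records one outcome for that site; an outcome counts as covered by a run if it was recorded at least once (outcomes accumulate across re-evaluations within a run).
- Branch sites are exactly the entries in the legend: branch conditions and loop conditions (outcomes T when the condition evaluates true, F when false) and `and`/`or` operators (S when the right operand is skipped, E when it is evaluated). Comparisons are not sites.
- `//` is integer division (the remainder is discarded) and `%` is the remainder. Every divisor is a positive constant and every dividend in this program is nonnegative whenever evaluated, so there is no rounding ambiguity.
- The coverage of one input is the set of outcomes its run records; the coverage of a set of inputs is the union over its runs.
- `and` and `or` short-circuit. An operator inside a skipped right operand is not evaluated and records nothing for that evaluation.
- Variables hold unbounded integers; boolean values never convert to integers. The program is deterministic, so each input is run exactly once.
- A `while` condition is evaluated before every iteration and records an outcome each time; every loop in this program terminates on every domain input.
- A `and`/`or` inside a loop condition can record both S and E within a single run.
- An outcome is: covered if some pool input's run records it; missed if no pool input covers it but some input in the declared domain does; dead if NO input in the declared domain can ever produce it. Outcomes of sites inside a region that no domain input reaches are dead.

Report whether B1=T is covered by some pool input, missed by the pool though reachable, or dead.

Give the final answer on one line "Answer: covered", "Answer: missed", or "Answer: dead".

no pool input records B1=T
checking all 30 inputs in the declared domain: B1=T is never recorded -> dead

Answer: dead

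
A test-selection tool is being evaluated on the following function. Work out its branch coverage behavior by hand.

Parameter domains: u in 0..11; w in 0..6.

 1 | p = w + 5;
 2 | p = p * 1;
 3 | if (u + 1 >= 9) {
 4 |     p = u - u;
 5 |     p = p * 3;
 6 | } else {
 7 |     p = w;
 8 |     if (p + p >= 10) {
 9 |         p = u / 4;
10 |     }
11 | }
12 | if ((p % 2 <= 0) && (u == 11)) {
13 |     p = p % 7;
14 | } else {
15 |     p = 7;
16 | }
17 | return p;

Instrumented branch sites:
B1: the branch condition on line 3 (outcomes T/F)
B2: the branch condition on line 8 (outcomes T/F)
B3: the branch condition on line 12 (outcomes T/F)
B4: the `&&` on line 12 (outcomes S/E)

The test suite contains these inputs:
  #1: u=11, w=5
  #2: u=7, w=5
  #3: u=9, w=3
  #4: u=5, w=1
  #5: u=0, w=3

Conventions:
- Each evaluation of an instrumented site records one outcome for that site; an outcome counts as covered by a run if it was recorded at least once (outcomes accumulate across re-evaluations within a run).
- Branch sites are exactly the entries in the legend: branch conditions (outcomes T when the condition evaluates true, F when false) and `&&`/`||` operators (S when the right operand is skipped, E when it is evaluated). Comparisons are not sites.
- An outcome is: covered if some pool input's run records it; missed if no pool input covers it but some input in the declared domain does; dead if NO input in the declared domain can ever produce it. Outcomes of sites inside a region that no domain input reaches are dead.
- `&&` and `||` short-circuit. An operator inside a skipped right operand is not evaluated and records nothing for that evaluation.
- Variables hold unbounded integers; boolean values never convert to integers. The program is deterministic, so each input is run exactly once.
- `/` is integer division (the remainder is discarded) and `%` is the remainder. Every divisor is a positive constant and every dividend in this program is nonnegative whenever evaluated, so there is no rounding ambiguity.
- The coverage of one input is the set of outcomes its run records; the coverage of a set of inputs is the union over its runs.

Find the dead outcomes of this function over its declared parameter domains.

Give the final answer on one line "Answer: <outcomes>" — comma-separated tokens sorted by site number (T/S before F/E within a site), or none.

running all 84 domain inputs and tallying outcomes:
  reachable outcomes have witnesses, e.g. B1=T (e.g. u=8, w=0), B1=F (e.g. u=0, w=0), B2=T (e.g. u=0, w=5), B2=F (e.g. u=0, w=0)

Answer: none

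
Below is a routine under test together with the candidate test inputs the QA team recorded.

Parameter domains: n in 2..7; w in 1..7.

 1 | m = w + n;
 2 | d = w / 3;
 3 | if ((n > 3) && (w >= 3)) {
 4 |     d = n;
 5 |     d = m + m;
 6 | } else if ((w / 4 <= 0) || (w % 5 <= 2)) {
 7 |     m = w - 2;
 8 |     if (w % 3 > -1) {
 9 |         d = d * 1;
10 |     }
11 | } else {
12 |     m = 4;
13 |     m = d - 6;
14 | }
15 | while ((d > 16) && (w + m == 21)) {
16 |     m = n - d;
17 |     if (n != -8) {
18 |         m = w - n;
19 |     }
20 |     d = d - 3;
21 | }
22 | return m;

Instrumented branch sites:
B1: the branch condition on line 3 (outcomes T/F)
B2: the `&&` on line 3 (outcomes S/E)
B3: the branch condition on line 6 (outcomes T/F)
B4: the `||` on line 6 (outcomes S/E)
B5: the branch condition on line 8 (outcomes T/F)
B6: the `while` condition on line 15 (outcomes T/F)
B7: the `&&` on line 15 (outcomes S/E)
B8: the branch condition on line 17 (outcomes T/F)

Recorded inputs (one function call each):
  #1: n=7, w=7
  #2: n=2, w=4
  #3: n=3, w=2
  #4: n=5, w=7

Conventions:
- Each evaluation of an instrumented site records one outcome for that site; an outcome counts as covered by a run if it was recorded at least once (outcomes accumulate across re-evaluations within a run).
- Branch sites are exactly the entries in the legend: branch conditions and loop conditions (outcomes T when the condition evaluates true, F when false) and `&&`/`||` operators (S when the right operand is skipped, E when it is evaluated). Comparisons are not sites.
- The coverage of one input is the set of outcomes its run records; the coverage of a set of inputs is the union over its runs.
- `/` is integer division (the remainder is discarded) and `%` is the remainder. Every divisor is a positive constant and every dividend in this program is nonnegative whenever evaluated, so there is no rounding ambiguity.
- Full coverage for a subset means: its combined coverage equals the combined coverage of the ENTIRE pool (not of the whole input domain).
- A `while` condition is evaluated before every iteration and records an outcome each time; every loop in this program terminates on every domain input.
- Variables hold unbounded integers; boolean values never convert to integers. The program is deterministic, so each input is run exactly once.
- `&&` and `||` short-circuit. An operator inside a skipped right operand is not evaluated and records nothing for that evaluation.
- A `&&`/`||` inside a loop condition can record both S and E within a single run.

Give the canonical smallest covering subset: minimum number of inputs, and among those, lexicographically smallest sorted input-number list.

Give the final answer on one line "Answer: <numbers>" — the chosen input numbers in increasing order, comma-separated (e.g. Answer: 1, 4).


input #1, n=7, w=7: events B2->E, B1->T, B7->E, B6->T, B8->T, B7->E, B6->F; outcomes B1=T, B2=E, B6=T, B6=F, B7=E, B8=T
input #2, n=2, w=4: events B2->S, B1->F, B4->E, B3->F, B7->S, B6->F; outcomes B1=F, B2=S, B3=F, B4=E, B6=F, B7=S
input #3, n=3, w=2: events B2->S, B1->F, B4->S, B3->T, B5->T, B7->S, B6->F; outcomes B1=F, B2=S, B3=T, B4=S, B5=T, B6=F, B7=S
input #4, n=5, w=7: events B2->E, B1->T, B7->E, B6->F; outcomes B1=T, B2=E, B6=F, B7=E
the full pool covers 14 outcomes: B1=T, B1=F, B2=S, B2=E, B3=T, B3=F, B4=S, B4=E, B5=T, B6=T, B6=F, B7=S, B7=E, B8=T
every size-1 subset falls short of the 14 outcomes (best: 7/14)
every size-2 subset falls short of the 14 outcomes (best: 12/14)
at size 3, {1, 2, 3} reaches all 14 outcomes; every lexicographically earlier size-3 subset fails
Answer: 1, 2, 3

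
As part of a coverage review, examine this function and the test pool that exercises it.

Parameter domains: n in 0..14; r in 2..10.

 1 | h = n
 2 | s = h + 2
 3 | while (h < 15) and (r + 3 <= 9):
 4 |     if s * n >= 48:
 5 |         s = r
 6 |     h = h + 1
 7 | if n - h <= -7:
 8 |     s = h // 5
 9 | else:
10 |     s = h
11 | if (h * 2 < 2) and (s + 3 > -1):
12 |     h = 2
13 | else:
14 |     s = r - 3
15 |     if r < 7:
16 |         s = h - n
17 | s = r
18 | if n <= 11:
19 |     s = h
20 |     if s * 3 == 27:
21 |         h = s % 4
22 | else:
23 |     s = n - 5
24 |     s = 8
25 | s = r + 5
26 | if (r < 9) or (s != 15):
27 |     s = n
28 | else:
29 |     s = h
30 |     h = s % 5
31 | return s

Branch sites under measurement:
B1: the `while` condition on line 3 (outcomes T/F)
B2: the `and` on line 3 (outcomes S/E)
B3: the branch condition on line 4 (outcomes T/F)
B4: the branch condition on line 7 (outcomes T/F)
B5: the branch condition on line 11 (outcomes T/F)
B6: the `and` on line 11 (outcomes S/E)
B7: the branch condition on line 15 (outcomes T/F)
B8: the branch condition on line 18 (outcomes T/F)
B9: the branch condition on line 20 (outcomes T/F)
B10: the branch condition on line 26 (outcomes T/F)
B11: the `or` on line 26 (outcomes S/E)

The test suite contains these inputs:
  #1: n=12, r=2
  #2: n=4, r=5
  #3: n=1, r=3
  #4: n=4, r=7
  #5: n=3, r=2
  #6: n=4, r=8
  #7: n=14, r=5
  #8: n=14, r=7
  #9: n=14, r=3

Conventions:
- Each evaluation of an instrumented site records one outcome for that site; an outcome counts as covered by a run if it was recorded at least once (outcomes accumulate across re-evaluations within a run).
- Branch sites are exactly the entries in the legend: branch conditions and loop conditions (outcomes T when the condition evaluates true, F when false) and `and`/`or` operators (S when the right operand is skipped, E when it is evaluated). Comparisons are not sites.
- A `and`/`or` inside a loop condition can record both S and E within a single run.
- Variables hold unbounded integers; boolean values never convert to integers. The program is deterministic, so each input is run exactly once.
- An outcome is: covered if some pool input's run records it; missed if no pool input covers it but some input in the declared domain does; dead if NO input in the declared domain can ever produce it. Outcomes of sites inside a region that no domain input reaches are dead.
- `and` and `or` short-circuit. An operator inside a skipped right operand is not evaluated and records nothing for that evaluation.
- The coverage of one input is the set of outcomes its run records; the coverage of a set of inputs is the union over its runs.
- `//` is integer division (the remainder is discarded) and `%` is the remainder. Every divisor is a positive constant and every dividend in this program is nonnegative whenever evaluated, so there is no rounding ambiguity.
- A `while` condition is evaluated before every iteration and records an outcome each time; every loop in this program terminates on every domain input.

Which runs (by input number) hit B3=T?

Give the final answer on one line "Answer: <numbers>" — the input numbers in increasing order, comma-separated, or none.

input #1 (n=12, r=2): records B3=T
input #2 (n=4, r=5): does not record B3=T
input #3 (n=1, r=3): does not record B3=T
input #4 (n=4, r=7): does not record B3=T
input #5 (n=3, r=2): does not record B3=T
input #6 (n=4, r=8): does not record B3=T
input #7 (n=14, r=5): records B3=T
input #8 (n=14, r=7): does not record B3=T
input #9 (n=14, r=3): records B3=T

Answer: 1, 7, 9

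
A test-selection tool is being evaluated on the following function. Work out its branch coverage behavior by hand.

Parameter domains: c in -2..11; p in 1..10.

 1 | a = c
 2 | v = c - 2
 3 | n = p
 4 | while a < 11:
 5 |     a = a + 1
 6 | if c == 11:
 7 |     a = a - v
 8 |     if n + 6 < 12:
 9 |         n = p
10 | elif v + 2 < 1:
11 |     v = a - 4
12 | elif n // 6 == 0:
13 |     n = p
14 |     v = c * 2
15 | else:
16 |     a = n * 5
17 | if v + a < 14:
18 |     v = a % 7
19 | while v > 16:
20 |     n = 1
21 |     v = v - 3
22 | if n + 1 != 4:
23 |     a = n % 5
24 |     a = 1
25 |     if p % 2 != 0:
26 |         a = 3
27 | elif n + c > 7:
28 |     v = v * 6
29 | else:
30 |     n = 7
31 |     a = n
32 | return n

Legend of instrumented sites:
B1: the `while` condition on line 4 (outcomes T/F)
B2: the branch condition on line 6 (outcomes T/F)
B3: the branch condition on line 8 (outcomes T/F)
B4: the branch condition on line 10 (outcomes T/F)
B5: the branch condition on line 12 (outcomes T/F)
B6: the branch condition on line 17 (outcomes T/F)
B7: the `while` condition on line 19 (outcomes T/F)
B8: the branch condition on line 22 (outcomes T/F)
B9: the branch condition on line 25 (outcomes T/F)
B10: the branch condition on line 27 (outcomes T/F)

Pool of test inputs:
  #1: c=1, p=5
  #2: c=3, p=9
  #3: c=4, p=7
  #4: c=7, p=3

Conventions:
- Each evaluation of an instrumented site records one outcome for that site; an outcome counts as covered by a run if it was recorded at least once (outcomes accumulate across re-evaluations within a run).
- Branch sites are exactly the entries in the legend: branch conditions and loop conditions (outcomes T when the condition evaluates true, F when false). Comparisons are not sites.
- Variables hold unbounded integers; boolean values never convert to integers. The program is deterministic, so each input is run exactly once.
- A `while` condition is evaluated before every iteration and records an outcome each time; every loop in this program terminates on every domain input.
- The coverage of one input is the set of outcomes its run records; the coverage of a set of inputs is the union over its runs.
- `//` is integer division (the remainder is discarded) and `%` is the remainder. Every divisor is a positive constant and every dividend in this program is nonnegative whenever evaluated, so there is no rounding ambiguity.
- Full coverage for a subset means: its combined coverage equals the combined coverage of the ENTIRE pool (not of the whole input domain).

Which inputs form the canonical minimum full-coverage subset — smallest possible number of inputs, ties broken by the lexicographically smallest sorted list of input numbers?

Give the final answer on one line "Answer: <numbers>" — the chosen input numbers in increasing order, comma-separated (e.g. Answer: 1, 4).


input #1, c=1, p=5: events B1->T, B1->T, B1->T, B1->T, B1->T, B1->T, B1->T, B1->T, B1->T, B1->T, B1->F, B2->F, B4->F, B5->T, ...; outcomes B1=T, B1=F, B2=F, B4=F, B5=T, B6=T, B7=F, B8=T, B9=T
input #2, c=3, p=9: events B1->T, B1->T, B1->T, B1->T, B1->T, B1->T, B1->T, B1->T, B1->F, B2->F, B4->F, B5->F, B6->F, B7->F, ...; outcomes B1=T, B1=F, B2=F, B4=F, B5=F, B6=F, B7=F, B8=T, B9=T
input #3, c=4, p=7: events B1->T, B1->T, B1->T, B1->T, B1->T, B1->T, B1->T, B1->F, B2->F, B4->F, B5->F, B6->F, B7->F, B8->T, ...; outcomes B1=T, B1=F, B2=F, B4=F, B5=F, B6=F, B7=F, B8=T, B9=T
input #4, c=7, p=3: events B1->T, B1->T, B1->T, B1->T, B1->F, B2->F, B4->F, B5->T, B6->F, B7->F, B8->F, B10->T; outcomes B1=T, B1=F, B2=F, B4=F, B5=T, B6=F, B7=F, B8=F, B10=T
union over all inputs: B1=T, B1=F, B2=F, B4=F, B5=T, B5=F, B6=T, B6=F, B7=F, B8=T, B8=F, B9=T, B10=T (13 outcomes)
no size-1 subset reaches all 13 outcomes (best union: 9/13)
no size-2 subset reaches all 13 outcomes (best union: 12/13)
at size 3, {1, 2, 4} reaches all 13 outcomes; every lexicographically earlier size-3 subset fails
Answer: 1, 2, 4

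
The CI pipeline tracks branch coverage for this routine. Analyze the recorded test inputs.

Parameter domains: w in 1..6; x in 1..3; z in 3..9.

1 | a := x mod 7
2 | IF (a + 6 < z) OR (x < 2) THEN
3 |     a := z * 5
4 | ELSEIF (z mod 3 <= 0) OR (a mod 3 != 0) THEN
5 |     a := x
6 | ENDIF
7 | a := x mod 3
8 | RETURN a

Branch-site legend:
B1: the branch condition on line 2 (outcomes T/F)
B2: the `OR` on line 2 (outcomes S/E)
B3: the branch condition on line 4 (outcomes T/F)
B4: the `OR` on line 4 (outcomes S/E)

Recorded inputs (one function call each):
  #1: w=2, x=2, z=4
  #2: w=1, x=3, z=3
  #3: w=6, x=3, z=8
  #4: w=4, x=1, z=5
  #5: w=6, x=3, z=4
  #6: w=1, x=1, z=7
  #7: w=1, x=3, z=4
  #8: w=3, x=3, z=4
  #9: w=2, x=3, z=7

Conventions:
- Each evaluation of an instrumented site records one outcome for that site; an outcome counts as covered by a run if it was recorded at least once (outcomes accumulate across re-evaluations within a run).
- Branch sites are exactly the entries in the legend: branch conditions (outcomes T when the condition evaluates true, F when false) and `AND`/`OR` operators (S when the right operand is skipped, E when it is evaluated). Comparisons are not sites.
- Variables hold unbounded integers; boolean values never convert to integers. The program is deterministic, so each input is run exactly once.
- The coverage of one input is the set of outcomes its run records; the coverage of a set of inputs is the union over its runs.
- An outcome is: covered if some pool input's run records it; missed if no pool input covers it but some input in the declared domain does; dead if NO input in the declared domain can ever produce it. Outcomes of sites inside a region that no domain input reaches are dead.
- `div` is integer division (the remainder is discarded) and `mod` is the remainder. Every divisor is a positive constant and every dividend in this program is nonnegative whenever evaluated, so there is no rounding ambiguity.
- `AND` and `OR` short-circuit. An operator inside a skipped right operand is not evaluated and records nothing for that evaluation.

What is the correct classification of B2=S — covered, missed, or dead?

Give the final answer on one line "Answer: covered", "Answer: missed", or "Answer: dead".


no pool input records B2=S
but domain input (w=1, x=1, z=8) does record it -> reachable, so missed
Answer: missed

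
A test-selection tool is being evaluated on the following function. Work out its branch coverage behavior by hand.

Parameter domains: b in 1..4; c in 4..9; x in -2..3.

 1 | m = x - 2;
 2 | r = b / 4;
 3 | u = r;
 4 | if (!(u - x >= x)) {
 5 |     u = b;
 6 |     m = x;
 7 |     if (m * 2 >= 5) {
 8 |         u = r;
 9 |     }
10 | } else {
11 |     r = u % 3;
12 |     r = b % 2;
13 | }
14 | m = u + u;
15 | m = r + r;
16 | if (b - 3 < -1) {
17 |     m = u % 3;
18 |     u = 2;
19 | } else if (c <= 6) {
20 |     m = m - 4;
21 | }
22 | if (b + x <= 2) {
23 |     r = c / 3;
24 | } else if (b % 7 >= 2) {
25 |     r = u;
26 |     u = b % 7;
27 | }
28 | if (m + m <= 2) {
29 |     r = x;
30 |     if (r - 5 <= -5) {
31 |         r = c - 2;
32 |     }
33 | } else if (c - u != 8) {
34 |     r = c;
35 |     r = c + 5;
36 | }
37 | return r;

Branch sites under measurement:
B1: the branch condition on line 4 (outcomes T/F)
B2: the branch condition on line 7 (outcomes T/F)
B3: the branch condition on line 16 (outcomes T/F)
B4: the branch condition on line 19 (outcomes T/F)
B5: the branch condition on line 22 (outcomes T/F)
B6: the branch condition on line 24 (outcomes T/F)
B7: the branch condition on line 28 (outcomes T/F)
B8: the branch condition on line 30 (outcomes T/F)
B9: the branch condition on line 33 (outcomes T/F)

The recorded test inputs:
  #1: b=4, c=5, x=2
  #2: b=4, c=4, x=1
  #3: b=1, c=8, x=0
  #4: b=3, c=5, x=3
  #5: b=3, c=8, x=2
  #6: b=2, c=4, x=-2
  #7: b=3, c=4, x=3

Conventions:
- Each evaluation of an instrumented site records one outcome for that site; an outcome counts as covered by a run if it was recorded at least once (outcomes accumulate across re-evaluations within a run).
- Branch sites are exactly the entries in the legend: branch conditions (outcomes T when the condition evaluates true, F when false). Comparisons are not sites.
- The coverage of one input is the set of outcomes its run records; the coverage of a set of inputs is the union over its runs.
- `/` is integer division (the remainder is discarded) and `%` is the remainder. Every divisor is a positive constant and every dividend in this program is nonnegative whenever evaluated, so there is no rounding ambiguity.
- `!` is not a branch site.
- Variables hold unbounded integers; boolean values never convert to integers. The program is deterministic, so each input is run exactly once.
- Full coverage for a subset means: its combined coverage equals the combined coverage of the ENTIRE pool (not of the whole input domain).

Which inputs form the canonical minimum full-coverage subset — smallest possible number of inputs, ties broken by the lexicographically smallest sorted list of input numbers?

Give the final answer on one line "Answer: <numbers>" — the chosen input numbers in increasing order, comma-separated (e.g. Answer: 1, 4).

run #1 (b=4, c=5, x=2) runs B1->T, B2->F, B3->F, B4->T, B5->F, B6->T, B7->T, B8->F; records B1=T, B2=F, B3=F, B4=T, B5=F, B6=T, B7=T, B8=F
run #2 (b=4, c=4, x=1) runs B1->T, B2->F, B3->F, B4->T, B5->F, B6->T, B7->T, B8->F; records B1=T, B2=F, B3=F, B4=T, B5=F, B6=T, B7=T, B8=F
run #3 (b=1, c=8, x=0) runs B1->F, B3->T, B5->T, B7->T, B8->T; records B1=F, B3=T, B5=T, B7=T, B8=T
run #4 (b=3, c=5, x=3) runs B1->T, B2->T, B3->F, B4->T, B5->F, B6->T, B7->T, B8->F; records B1=T, B2=T, B3=F, B4=T, B5=F, B6=T, B7=T, B8=F
run #5 (b=3, c=8, x=2) runs B1->T, B2->F, B3->F, B4->F, B5->F, B6->T, B7->T, B8->F; records B1=T, B2=F, B3=F, B4=F, B5=F, B6=T, B7=T, B8=F
run #6 (b=2, c=4, x=-2) runs B1->F, B3->F, B4->T, B5->T, B7->T, B8->T; records B1=F, B3=F, B4=T, B5=T, B7=T, B8=T
run #7 (b=3, c=4, x=3) runs B1->T, B2->T, B3->F, B4->T, B5->F, B6->T, B7->T, B8->F; records B1=T, B2=T, B3=F, B4=T, B5=F, B6=T, B7=T, B8=F
union over all inputs: B1=T, B1=F, B2=T, B2=F, B3=T, B3=F, B4=T, B4=F, B5=T, B5=F, B6=T, B7=T, B8=T, B8=F (14 outcomes)
checked all size-1 subsets: none covers 14 outcomes (max 8/14)
checked all size-2 subsets: none covers 14 outcomes (max 12/14)
the canonical winner is {3, 4, 5}: size 3, full 14-outcome coverage, earliest index list among size-3 covers

Answer: 3, 4, 5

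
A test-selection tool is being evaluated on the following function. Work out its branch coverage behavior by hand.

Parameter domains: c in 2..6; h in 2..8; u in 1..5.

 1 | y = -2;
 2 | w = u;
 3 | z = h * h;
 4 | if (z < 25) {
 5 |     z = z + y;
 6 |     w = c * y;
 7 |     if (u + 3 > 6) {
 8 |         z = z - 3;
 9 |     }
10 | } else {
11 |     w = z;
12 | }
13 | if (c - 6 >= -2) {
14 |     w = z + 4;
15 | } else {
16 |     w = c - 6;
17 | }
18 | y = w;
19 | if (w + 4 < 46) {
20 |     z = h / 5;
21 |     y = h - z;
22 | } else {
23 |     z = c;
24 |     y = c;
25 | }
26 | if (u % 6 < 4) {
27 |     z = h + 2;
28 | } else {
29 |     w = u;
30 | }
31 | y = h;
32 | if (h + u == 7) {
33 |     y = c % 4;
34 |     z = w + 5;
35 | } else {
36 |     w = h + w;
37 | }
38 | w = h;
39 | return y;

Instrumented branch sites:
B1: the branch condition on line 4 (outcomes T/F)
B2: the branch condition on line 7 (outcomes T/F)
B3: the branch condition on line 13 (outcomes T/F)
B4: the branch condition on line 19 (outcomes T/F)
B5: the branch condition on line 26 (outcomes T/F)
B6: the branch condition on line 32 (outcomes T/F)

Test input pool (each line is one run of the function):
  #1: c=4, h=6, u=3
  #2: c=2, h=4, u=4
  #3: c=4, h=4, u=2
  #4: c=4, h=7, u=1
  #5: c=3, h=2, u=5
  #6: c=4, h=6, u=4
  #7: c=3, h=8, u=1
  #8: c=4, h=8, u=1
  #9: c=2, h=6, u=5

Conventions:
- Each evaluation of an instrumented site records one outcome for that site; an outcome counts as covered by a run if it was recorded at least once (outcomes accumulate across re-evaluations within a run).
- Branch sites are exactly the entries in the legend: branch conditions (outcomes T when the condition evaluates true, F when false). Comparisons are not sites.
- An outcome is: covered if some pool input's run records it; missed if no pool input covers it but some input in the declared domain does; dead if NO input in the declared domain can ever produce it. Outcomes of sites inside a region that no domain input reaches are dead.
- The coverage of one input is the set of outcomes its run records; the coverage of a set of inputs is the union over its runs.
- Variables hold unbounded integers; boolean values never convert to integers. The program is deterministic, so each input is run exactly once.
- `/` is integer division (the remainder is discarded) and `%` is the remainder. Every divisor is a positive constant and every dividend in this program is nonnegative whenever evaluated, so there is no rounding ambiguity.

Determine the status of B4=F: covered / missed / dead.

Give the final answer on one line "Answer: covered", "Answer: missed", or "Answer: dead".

B4=F is recorded by pool input(s) 4, 8 -> covered

Answer: covered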